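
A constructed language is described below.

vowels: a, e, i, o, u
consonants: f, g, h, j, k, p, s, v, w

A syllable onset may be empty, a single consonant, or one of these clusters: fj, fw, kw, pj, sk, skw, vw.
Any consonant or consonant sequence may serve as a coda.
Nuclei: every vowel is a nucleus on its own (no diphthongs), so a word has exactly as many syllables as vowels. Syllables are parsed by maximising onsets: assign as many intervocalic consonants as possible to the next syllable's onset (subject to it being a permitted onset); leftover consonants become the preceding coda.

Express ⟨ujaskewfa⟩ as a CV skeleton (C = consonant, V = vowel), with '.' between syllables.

V.CV.CCVC.CV

Nuclei (vowels): u, a, e, a → 4 syllables.
V1 /u/ – V2 /a/: /j/ → onset of the next syllable (single consonants are always licit onsets).
V2 /a/ – V3 /e/: cluster /sk/ — /sk/ is itself a permitted onset, so the whole cluster goes right; preceding coda = ∅.
V3 /e/ – V4 /a/: /wf/; trying suffixes from longest down, /f/ is the first permitted one, so coda /w/ | onset /f/.
Syllabification: u.ja.skew.fa.
Mapping each syllable to C/V: /u/ → V, /ja/ → CV, /skew/ → CCVC, /fa/ → CV.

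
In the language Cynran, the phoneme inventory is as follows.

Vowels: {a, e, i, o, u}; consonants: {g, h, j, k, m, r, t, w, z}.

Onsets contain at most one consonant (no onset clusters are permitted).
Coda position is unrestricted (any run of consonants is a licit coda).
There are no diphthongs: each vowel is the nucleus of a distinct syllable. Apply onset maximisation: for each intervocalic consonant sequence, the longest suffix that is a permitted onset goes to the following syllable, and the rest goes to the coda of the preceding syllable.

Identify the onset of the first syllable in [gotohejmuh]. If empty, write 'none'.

g

Vowels present: o, o, e, u; each is a nucleus, giving 4 syllables.
Between /o/ (V1) and /o/ (V2): /t/ → onset of the next syllable (single consonants are always licit onsets).
Between /o/ (V2) and /e/ (V3): /h/ → onset of the next syllable (single consonants are always licit onsets).
Between /e/ (V3) and /u/ (V4): /jm/ splits as /j/ + /m/ (/m/ is the longest suffix that is a licit onset).
So the parse is go.to.hej.muh.
Syllable 1 is /go/: onset /g/, nucleus /o/, coda ∅.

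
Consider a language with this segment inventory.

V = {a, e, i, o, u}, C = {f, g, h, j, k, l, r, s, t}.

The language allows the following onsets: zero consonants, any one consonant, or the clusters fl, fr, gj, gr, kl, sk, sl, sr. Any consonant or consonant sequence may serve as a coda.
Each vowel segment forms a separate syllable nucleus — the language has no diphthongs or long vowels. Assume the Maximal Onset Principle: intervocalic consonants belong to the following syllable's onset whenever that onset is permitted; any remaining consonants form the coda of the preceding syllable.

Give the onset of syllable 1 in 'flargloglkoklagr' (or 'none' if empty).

fl

Vowels present: a, o, o, a; each is a nucleus, giving 4 syllables.
σ1/σ2 boundary: /rgl/ splits as /rg/ + /l/ (/l/ is the longest suffix that is a licit onset).
σ2/σ3 boundary: /glk/ splits as /gl/ + /k/ (/k/ is the longest suffix that is a licit onset).
σ3/σ4 boundary: /kl/ is a licit onset in full, so it all attaches to the next syllable.
So the parse is flarg.logl.ko.klagr.
Syllable 1 is /flarg/: onset /fl/, nucleus /a/, coda /rg/.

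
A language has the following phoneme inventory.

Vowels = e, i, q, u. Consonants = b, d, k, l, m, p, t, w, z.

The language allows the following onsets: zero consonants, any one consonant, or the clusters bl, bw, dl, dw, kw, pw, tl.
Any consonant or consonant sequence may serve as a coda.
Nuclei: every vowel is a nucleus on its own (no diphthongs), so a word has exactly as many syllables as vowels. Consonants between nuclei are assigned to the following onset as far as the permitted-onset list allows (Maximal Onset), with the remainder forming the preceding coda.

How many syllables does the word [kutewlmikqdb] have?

4

Vowels present: u, e, i, q; each is a nucleus, giving 4 syllables.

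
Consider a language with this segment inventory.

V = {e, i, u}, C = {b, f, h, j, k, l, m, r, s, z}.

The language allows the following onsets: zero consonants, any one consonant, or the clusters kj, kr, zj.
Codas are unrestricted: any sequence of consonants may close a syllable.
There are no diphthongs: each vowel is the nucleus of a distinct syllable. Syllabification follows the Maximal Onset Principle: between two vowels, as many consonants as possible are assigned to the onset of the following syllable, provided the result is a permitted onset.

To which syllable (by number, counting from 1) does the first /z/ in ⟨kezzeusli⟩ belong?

Vowels present: e, e, u, i; each is a nucleus, giving 4 syllables.
Between /e/ (V1) and /e/ (V2): cluster /zz/ — the longest permitted-onset suffix is /z/; onset = /z/, preceding coda = /z/.
Between /e/ (V2) and /u/ (V3): nothing intervenes; syllable break is V.V.
Between /u/ (V3) and /i/ (V4): /sl/; trying suffixes from longest down, /l/ is the first permitted one, so coda /s/ | onset /l/.
Putting it together: kez.ze.us.li.
The first /z/ is in the coda of syllable 1 (/kez/).

1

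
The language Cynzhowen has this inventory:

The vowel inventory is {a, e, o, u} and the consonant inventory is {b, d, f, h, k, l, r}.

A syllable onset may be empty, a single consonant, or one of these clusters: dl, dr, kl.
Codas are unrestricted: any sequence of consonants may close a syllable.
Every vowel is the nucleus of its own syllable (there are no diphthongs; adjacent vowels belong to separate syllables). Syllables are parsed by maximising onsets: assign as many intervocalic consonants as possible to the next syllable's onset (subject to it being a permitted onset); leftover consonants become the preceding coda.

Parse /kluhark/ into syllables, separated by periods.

The vowels are u, a — 2 nuclei, so 2 syllables.
Between /u/ (V1) and /a/ (V2): just /h/ — single C goes to the following onset.

klu.hark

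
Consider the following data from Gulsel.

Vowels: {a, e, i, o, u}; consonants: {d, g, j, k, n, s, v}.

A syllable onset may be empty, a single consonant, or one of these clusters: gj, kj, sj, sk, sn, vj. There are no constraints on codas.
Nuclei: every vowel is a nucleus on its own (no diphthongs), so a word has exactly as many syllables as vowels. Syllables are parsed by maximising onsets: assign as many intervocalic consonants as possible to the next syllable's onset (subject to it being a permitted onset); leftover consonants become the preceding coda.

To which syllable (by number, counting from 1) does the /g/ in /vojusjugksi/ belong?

3

Vowels present: o, u, u, i; each is a nucleus, giving 4 syllables.
V1 /o/ – V2 /u/: /j/ is a single consonant, so it becomes the next onset.
V2 /u/ – V3 /u/: /sj/ is a licit onset in full, so it all attaches to the next syllable.
V3 /u/ – V4 /i/: cluster /gks/ — the longest permitted-onset suffix is /s/; onset = /s/, preceding coda = /gk/.
Syllabification: vo.ju.sjugk.si.
The /g/ is in the coda of syllable 3 (/sjugk/).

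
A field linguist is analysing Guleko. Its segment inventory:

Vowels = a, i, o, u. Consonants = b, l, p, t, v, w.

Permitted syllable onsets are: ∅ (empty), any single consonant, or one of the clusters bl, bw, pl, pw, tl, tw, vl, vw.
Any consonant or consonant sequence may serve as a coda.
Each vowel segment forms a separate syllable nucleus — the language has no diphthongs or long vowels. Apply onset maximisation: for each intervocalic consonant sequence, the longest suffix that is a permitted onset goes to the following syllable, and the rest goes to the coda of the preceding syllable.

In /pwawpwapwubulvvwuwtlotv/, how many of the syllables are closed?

4

The vowels are a, a, u, u, u, o — 6 nuclei, so 6 syllables.
V1 /a/ – V2 /a/: /wpw/ — longest licit onset from the right is /pw/, leaving /w/ as coda.
V2 /a/ – V3 /u/: cluster /pw/ — /pw/ is itself a permitted onset, so the whole cluster goes right; preceding coda = ∅.
V3 /u/ – V4 /u/: just /b/ — single C goes to the following onset.
V4 /u/ – V5 /u/: /lvvw/; trying suffixes from longest down, /vw/ is the first permitted one, so coda /lv/ | onset /vw/.
V5 /u/ – V6 /o/: /wtl/; trying suffixes from longest down, /tl/ is the first permitted one, so coda /w/ | onset /tl/.
So the parse is pwaw.pwa.pwu.bulv.vwuw.tlotv.
Classifying each syllable: /pwaw/ (closed), /pwa/ (open), /pwu/ (open), /bulv/ (closed), /vwuw/ (closed), /tlotv/ (closed).
Closed syllables: 4.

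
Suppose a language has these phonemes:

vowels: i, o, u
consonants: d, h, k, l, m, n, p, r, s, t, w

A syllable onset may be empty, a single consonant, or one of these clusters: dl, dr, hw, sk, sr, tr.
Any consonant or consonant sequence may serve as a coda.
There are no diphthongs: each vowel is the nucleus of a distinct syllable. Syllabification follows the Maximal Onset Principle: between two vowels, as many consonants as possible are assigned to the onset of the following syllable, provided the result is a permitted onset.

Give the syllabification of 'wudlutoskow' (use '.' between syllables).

wu.dlu.to.skow

Nuclei (vowels): u, u, o, o → 4 syllables.
V1 /u/ – V2 /u/: /dl/ is a licit onset in full, so it all attaches to the next syllable.
V2 /u/ – V3 /o/: just /t/ — single C goes to the following onset.
V3 /o/ – V4 /o/: /sk/ is a licit onset in full, so it all attaches to the next syllable.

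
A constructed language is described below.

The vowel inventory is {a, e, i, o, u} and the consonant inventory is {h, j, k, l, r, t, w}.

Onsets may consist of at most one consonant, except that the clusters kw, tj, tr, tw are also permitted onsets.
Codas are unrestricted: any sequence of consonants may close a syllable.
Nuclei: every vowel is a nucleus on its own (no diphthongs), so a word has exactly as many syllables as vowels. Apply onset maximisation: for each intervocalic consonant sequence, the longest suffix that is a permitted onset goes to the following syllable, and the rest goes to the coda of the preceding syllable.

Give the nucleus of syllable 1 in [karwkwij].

a

Nuclei (vowels): a, i → 2 syllables.
The first nucleus (vowel 1 from the left) is /a/.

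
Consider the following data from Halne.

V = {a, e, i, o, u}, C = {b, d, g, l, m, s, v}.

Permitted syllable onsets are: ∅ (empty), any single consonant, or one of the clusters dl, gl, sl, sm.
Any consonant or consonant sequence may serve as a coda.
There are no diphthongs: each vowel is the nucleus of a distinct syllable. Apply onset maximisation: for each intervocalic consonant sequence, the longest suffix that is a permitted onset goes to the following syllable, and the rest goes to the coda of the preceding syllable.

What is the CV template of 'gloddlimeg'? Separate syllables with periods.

CCVC.CCV.CVC

The vowels are o, i, e — 3 nuclei, so 3 syllables.
V1 /o/ – V2 /i/: /ddl/; trying suffixes from longest down, /dl/ is the first permitted one, so coda /d/ | onset /dl/.
V2 /i/ – V3 /e/: just /m/ — single C goes to the following onset.
So the parse is glod.dli.meg.
Mapping each syllable to C/V: /glod/ → CCVC, /dli/ → CCV, /meg/ → CVC.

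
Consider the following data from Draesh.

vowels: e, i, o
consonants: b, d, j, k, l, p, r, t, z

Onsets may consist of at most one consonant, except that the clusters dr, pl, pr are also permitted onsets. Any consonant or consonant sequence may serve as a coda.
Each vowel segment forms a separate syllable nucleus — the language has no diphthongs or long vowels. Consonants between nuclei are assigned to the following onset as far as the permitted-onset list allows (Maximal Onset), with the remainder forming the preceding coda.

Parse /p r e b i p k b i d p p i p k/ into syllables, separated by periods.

Vowels present: e, i, i, i; each is a nucleus, giving 4 syllables.
/e…i/ gap (V1→V2): /b/ → onset of the next syllable (single consonants are always licit onsets).
/i…i/ gap (V2→V3): /pkb/ splits as /pk/ + /b/ (/b/ is the longest suffix that is a licit onset).
/i…i/ gap (V3→V4): /dpp/ — longest licit onset from the right is /p/, leaving /dp/ as coda.

pre.bipk.bidp.pipk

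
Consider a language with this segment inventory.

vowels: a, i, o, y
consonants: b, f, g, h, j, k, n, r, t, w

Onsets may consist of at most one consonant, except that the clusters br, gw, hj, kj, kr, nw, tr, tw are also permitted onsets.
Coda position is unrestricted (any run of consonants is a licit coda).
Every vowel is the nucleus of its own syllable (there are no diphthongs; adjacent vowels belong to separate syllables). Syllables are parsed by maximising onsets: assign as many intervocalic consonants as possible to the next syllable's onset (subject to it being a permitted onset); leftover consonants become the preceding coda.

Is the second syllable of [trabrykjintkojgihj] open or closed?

The vowels are a, y, i, o, i — 5 nuclei, so 5 syllables.
V1 /a/ – V2 /y/: /br/ is a licit onset in full, so it all attaches to the next syllable.
V2 /y/ – V3 /i/: cluster /kj/ — /kj/ is itself a permitted onset, so the whole cluster goes right; preceding coda = ∅.
V3 /i/ – V4 /o/: /ntk/ splits as /nt/ + /k/ (/k/ is the longest suffix that is a licit onset).
V4 /o/ – V5 /i/: /jg/; trying suffixes from longest down, /g/ is the first permitted one, so coda /j/ | onset /g/.
Putting it together: tra.bry.kjint.koj.gihj.
Syllable 2 is /bry/; it ends in its nucleus with no coda, so it is open.

open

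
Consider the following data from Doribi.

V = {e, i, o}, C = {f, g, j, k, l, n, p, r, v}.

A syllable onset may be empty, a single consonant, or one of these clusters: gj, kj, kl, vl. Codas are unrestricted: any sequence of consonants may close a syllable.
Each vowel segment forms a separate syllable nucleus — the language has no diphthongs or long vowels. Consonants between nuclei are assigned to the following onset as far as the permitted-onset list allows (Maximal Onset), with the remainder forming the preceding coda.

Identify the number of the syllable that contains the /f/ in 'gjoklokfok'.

3

Vowels present: o, o, o; each is a nucleus, giving 3 syllables.
/o…o/ gap (V1→V2): cluster /kl/ — /kl/ is itself a permitted onset, so the whole cluster goes right; preceding coda = ∅.
/o…o/ gap (V2→V3): /kf/ splits as /k/ + /f/ (/f/ is the longest suffix that is a licit onset).
So the parse is gjo.klok.fok.
The /f/ is in the onset of syllable 3 (/fok/).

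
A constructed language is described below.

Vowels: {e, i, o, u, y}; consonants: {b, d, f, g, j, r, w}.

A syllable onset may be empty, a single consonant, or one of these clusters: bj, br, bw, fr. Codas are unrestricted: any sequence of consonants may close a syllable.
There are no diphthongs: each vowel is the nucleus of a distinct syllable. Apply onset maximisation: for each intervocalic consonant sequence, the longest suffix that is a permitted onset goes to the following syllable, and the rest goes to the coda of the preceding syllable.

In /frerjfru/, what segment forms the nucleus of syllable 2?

The vowels are e, u — 2 nuclei, so 2 syllables.
The second nucleus (vowel 2 from the left) is /u/.

u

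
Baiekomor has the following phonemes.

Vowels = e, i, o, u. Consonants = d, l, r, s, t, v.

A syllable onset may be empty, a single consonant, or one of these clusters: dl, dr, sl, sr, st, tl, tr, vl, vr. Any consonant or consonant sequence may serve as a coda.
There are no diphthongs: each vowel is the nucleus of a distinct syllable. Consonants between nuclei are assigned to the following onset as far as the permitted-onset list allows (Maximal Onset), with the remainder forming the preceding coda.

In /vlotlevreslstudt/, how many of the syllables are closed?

2

Vowels present: o, e, e, u; each is a nucleus, giving 4 syllables.
σ1/σ2 boundary: /tl/ is a licit onset in full, so it all attaches to the next syllable.
σ2/σ3 boundary: /vr/ — entire cluster is a permitted onset → onset /vr/, coda ∅.
σ3/σ4 boundary: /slst/; trying suffixes from longest down, /st/ is the first permitted one, so coda /sl/ | onset /st/.
Putting it together: vlo.tle.vresl.studt.
Classifying each syllable: /vlo/ (open), /tle/ (open), /vresl/ (closed), /studt/ (closed).
Closed syllables: 2.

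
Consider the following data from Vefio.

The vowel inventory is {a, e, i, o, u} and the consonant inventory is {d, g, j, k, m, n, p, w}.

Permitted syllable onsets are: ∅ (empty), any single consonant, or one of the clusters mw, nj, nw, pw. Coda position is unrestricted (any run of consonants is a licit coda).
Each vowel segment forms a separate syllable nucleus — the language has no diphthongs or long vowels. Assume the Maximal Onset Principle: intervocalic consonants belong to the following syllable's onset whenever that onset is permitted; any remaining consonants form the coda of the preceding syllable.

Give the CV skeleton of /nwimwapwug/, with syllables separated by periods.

The vowels are i, a, u — 3 nuclei, so 3 syllables.
σ1/σ2 boundary: cluster /mw/ — /mw/ is itself a permitted onset, so the whole cluster goes right; preceding coda = ∅.
σ2/σ3 boundary: /pw/ — entire cluster is a permitted onset → onset /pw/, coda ∅.
Syllabification: nwi.mwa.pwug.
Mapping each syllable to C/V: /nwi/ → CCV, /mwa/ → CCV, /pwug/ → CCVC.

CCV.CCV.CCVC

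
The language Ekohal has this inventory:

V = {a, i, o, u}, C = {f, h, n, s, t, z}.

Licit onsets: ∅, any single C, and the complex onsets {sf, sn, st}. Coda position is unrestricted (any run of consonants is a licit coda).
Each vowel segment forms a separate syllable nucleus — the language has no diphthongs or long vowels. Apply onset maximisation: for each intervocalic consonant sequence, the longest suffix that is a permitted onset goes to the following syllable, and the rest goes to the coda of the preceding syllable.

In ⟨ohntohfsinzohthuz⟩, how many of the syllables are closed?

Vowels present: o, o, i, o, u; each is a nucleus, giving 5 syllables.
Between /o/ (V1) and /o/ (V2): /hnt/; trying suffixes from longest down, /t/ is the first permitted one, so coda /hn/ | onset /t/.
Between /o/ (V2) and /i/ (V3): /hfs/ splits as /hf/ + /s/ (/s/ is the longest suffix that is a licit onset).
Between /i/ (V3) and /o/ (V4): /nz/ splits as /n/ + /z/ (/z/ is the longest suffix that is a licit onset).
Between /o/ (V4) and /u/ (V5): /hth/; trying suffixes from longest down, /h/ is the first permitted one, so coda /ht/ | onset /h/.
Syllabification: ohn.tohf.sin.zoht.huz.
Classifying each syllable: /ohn/ (closed), /tohf/ (closed), /sin/ (closed), /zoht/ (closed), /huz/ (closed).
Closed syllables: 5.

5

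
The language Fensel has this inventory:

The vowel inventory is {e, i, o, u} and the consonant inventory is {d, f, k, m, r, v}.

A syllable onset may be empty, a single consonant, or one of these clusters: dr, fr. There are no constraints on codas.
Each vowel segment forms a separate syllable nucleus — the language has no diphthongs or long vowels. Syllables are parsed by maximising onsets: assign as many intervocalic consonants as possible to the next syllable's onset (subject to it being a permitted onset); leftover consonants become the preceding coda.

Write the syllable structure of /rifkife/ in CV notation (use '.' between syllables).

Vowels present: i, i, e; each is a nucleus, giving 3 syllables.
σ1/σ2 boundary: /fk/ — longest licit onset from the right is /k/, leaving /f/ as coda.
σ2/σ3 boundary: /f/ is a single consonant, so it becomes the next onset.
So the parse is rif.ki.fe.
Mapping each syllable to C/V: /rif/ → CVC, /ki/ → CV, /fe/ → CV.

CVC.CV.CV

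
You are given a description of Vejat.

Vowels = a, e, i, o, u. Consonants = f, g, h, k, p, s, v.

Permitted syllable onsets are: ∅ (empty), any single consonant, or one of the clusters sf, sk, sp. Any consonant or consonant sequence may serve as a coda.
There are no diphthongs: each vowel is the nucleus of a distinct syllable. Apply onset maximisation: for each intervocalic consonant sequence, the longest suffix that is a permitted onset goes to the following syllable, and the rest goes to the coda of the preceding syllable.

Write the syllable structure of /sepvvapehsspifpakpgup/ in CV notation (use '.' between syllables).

The vowels are e, a, e, i, a, u — 6 nuclei, so 6 syllables.
σ1/σ2 boundary: /pvv/; trying suffixes from longest down, /v/ is the first permitted one, so coda /pv/ | onset /v/.
σ2/σ3 boundary: /p/ is a single consonant, so it becomes the next onset.
σ3/σ4 boundary: /hssp/ — longest licit onset from the right is /sp/, leaving /hs/ as coda.
σ4/σ5 boundary: /fp/ — longest licit onset from the right is /p/, leaving /f/ as coda.
σ5/σ6 boundary: cluster /kpg/ — the longest permitted-onset suffix is /g/; onset = /g/, preceding coda = /kp/.
Syllabification: sepv.va.pehs.spif.pakp.gup.
Mapping each syllable to C/V: /sepv/ → CVCC, /va/ → CV, /pehs/ → CVCC, /spif/ → CCVC, /pakp/ → CVCC, /gup/ → CVC.

CVCC.CV.CVCC.CCVC.CVCC.CVC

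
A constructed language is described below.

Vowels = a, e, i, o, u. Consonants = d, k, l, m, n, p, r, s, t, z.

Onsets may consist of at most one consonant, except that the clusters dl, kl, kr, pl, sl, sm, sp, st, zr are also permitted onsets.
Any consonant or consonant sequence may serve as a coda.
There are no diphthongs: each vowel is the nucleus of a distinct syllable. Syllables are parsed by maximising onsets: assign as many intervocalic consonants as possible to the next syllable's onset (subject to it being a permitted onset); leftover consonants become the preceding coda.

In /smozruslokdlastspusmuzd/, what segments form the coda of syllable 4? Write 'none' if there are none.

st

Vowels present: o, u, o, a, u, u; each is a nucleus, giving 6 syllables.
/o…u/ gap (V1→V2): /zr/ — entire cluster is a permitted onset → onset /zr/, coda ∅.
/u…o/ gap (V2→V3): cluster /sl/ — /sl/ is itself a permitted onset, so the whole cluster goes right; preceding coda = ∅.
/o…a/ gap (V3→V4): /kdl/ — longest licit onset from the right is /dl/, leaving /k/ as coda.
/a…u/ gap (V4→V5): cluster /stsp/ — the longest permitted-onset suffix is /sp/; onset = /sp/, preceding coda = /st/.
/u…u/ gap (V5→V6): /sm/ is a licit onset in full, so it all attaches to the next syllable.
So the parse is smo.zru.slok.dlast.spu.smuzd.
Syllable 4 is /dlast/: onset /dl/, nucleus /a/, coda /st/.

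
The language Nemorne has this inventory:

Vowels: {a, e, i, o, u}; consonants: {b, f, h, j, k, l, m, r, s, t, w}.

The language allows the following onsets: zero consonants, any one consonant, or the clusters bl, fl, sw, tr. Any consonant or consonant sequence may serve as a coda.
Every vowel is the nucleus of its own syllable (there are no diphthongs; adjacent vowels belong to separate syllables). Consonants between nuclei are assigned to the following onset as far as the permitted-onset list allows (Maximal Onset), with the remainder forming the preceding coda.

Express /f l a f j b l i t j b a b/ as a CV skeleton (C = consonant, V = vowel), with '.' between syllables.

CCVCC.CCVCC.CVC

Vowels present: a, i, a; each is a nucleus, giving 3 syllables.
V1 /a/ – V2 /i/: /fjbl/ — longest licit onset from the right is /bl/, leaving /fj/ as coda.
V2 /i/ – V3 /a/: /tjb/ — longest licit onset from the right is /b/, leaving /tj/ as coda.
Syllabification: flafj.blitj.bab.
Mapping each syllable to C/V: /flafj/ → CCVCC, /blitj/ → CCVCC, /bab/ → CVC.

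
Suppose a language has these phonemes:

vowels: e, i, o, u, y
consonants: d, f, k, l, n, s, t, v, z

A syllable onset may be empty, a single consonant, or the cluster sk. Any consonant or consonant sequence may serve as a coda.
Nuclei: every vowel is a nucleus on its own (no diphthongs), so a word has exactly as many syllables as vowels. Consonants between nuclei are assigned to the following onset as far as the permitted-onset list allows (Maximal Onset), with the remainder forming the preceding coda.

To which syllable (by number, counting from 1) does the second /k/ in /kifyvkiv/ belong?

3

Nuclei (vowels): i, y, i → 3 syllables.
/i…y/ gap (V1→V2): just /f/ — single C goes to the following onset.
/y…i/ gap (V2→V3): cluster /vk/ — the longest permitted-onset suffix is /k/; onset = /k/, preceding coda = /v/.
So the parse is ki.fyv.kiv.
The second /k/ is in the onset of syllable 3 (/kiv/).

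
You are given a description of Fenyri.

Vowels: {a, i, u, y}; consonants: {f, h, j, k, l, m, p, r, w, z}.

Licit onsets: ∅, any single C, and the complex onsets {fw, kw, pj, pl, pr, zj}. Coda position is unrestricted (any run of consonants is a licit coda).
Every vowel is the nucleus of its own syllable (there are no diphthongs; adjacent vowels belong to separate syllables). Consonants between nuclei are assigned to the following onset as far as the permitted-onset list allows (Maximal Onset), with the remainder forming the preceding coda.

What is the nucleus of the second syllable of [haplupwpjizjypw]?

Vowels present: a, u, i, y; each is a nucleus, giving 4 syllables.
The second nucleus (vowel 2 from the left) is /u/.

u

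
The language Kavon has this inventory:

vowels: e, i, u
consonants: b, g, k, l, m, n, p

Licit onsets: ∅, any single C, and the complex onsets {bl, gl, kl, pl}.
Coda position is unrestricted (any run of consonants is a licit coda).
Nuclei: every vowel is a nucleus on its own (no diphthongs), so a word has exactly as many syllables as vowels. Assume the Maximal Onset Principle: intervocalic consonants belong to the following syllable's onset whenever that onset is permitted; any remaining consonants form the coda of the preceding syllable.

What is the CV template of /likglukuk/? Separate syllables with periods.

CVC.CCV.CVC

Vowels present: i, u, u; each is a nucleus, giving 3 syllables.
/i…u/ gap (V1→V2): /kgl/ — longest licit onset from the right is /gl/, leaving /k/ as coda.
/u…u/ gap (V2→V3): /k/ is a single consonant, so it becomes the next onset.
So the parse is lik.glu.kuk.
Mapping each syllable to C/V: /lik/ → CVC, /glu/ → CCV, /kuk/ → CVC.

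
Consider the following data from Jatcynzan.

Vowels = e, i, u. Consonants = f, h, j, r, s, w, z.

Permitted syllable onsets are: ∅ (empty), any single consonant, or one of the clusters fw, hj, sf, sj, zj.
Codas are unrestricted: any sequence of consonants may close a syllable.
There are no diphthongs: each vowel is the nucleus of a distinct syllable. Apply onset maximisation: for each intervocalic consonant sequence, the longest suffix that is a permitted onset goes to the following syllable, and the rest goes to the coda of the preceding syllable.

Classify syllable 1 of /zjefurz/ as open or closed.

open

Vowels present: e, u; each is a nucleus, giving 2 syllables.
V1 /e/ – V2 /u/: /f/ → onset of the next syllable (single consonants are always licit onsets).
Putting it together: zje.furz.
Syllable 1 is /zje/; it ends in its nucleus with no coda, so it is open.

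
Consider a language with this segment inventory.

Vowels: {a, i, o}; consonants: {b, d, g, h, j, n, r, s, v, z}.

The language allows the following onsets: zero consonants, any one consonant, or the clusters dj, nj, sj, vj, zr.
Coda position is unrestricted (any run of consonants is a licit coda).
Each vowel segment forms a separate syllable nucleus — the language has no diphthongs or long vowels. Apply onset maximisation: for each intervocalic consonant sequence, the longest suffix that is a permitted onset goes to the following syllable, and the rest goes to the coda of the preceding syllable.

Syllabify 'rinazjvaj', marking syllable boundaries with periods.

ri.nazj.vaj

Nuclei (vowels): i, a, a → 3 syllables.
σ1/σ2 boundary: just /n/ — single C goes to the following onset.
σ2/σ3 boundary: cluster /zjv/ — the longest permitted-onset suffix is /v/; onset = /v/, preceding coda = /zj/.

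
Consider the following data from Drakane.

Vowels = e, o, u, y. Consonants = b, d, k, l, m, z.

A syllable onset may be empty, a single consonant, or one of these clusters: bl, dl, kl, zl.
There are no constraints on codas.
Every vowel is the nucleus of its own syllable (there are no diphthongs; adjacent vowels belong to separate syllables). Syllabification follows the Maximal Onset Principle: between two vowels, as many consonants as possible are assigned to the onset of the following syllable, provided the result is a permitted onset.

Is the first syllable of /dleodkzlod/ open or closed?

Vowels present: e, o, o; each is a nucleus, giving 3 syllables.
Between /e/ (V1) and /o/ (V2): hiatus — the boundary sits between the two vowels.
Between /o/ (V2) and /o/ (V3): /dkzl/ — longest licit onset from the right is /zl/, leaving /dk/ as coda.
So the parse is dle.odk.zlod.
Syllable 1 is /dle/; it ends in its nucleus with no coda, so it is open.

open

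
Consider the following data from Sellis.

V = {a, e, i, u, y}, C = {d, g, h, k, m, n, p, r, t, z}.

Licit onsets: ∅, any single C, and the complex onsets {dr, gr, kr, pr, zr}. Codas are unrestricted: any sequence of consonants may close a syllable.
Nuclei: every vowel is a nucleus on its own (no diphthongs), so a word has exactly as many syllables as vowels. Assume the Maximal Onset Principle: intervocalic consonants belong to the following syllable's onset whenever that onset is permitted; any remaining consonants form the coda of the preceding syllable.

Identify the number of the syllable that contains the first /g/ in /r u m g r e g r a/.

2

Vowels present: u, e, a; each is a nucleus, giving 3 syllables.
σ1/σ2 boundary: /mgr/ splits as /m/ + /gr/ (/gr/ is the longest suffix that is a licit onset).
σ2/σ3 boundary: /gr/ is a licit onset in full, so it all attaches to the next syllable.
Result: rum.gre.gra.
The first /g/ is in the onset of syllable 2 (/gre/).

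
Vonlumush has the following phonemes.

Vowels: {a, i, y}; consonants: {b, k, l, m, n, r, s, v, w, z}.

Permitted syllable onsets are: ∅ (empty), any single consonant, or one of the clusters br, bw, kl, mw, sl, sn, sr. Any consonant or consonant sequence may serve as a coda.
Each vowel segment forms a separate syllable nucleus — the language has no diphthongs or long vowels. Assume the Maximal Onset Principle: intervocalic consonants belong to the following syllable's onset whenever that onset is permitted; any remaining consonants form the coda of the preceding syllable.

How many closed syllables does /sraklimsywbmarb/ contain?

3

Vowels present: a, i, y, a; each is a nucleus, giving 4 syllables.
/a…i/ gap (V1→V2): /kl/ — entire cluster is a permitted onset → onset /kl/, coda ∅.
/i…y/ gap (V2→V3): cluster /ms/ — the longest permitted-onset suffix is /s/; onset = /s/, preceding coda = /m/.
/y…a/ gap (V3→V4): cluster /wbm/ — the longest permitted-onset suffix is /m/; onset = /m/, preceding coda = /wb/.
Syllabification: sra.klim.sywb.marb.
Classifying each syllable: /sra/ (open), /klim/ (closed), /sywb/ (closed), /marb/ (closed).
Closed syllables: 3.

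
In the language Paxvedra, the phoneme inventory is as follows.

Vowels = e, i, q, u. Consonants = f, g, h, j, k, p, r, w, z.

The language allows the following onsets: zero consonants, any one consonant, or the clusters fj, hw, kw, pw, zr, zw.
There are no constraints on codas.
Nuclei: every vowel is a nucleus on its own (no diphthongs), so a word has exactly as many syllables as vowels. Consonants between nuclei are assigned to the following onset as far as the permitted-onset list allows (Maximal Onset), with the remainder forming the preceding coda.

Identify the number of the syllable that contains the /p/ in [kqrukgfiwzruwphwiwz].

4

Nuclei (vowels): q, u, i, u, i → 5 syllables.
σ1/σ2 boundary: just /r/ — single C goes to the following onset.
σ2/σ3 boundary: /kgf/ splits as /kg/ + /f/ (/f/ is the longest suffix that is a licit onset).
σ3/σ4 boundary: /wzr/ — longest licit onset from the right is /zr/, leaving /w/ as coda.
σ4/σ5 boundary: /wphw/ — longest licit onset from the right is /hw/, leaving /wp/ as coda.
Syllabification: kq.rukg.fiw.zruwp.hwiwz.
The /p/ is in the coda of syllable 4 (/zruwp/).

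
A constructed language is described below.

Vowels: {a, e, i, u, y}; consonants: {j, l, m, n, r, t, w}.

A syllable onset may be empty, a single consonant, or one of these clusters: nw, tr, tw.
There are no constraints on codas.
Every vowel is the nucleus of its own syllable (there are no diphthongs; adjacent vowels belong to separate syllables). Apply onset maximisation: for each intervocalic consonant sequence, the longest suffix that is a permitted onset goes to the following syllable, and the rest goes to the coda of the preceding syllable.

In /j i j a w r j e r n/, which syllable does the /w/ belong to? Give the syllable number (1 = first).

The vowels are i, a, e — 3 nuclei, so 3 syllables.
V1 /i/ – V2 /a/: /j/ → onset of the next syllable (single consonants are always licit onsets).
V2 /a/ – V3 /e/: cluster /wrj/ — the longest permitted-onset suffix is /j/; onset = /j/, preceding coda = /wr/.
So the parse is ji.jawr.jern.
The /w/ is in the coda of syllable 2 (/jawr/).

2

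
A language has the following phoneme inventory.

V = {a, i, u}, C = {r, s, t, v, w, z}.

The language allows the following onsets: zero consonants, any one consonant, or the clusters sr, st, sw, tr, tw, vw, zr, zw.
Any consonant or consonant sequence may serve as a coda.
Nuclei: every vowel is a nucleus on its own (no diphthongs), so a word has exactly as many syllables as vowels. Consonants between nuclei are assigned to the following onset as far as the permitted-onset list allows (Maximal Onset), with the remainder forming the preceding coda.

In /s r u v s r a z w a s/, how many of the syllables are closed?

2

The vowels are u, a, a — 3 nuclei, so 3 syllables.
Between /u/ (V1) and /a/ (V2): cluster /vsr/ — the longest permitted-onset suffix is /sr/; onset = /sr/, preceding coda = /v/.
Between /a/ (V2) and /a/ (V3): /zw/ is a licit onset in full, so it all attaches to the next syllable.
Result: sruv.sra.zwas.
Classifying each syllable: /sruv/ (closed), /sra/ (open), /zwas/ (closed).
Closed syllables: 2.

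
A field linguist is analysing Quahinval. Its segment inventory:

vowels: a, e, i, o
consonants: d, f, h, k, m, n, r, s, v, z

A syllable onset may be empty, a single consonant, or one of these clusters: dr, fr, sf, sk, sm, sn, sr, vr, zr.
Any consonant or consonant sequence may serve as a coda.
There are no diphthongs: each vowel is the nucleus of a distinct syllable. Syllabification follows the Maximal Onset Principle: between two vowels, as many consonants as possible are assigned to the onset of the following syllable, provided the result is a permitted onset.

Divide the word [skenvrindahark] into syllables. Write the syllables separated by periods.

Vowels present: e, i, a, a; each is a nucleus, giving 4 syllables.
Between /e/ (V1) and /i/ (V2): /nvr/; trying suffixes from longest down, /vr/ is the first permitted one, so coda /n/ | onset /vr/.
Between /i/ (V2) and /a/ (V3): /nd/ splits as /n/ + /d/ (/d/ is the longest suffix that is a licit onset).
Between /a/ (V3) and /a/ (V4): /h/ → onset of the next syllable (single consonants are always licit onsets).

sken.vrin.da.hark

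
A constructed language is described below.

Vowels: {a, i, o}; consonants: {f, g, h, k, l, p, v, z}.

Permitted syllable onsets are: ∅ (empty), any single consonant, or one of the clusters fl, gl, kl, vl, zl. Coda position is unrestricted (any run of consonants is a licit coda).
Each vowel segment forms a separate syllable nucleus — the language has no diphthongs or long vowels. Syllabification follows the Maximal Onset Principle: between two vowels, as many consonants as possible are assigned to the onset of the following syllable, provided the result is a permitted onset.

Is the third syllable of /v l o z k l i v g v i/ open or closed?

open

Nuclei (vowels): o, i, i → 3 syllables.
σ1/σ2 boundary: /zkl/ — longest licit onset from the right is /kl/, leaving /z/ as coda.
σ2/σ3 boundary: /vgv/; trying suffixes from longest down, /v/ is the first permitted one, so coda /vg/ | onset /v/.
Result: vloz.klivg.vi.
Syllable 3 is /vi/; it ends in its nucleus with no coda, so it is open.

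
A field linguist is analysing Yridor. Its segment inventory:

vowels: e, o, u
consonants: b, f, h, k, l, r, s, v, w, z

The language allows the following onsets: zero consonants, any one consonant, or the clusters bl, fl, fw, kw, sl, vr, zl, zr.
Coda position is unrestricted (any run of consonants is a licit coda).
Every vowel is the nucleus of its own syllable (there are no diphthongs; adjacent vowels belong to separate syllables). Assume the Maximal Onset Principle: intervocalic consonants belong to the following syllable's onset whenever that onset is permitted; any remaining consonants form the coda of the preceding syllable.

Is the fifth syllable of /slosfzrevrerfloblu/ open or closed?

open

The vowels are o, e, e, o, u — 5 nuclei, so 5 syllables.
σ1/σ2 boundary: cluster /sfzr/ — the longest permitted-onset suffix is /zr/; onset = /zr/, preceding coda = /sf/.
σ2/σ3 boundary: cluster /vr/ — /vr/ is itself a permitted onset, so the whole cluster goes right; preceding coda = ∅.
σ3/σ4 boundary: /rfl/ splits as /r/ + /fl/ (/fl/ is the longest suffix that is a licit onset).
σ4/σ5 boundary: /bl/ — entire cluster is a permitted onset → onset /bl/, coda ∅.
Putting it together: slosf.zre.vrer.flo.blu.
Syllable 5 is /blu/; it ends in its nucleus with no coda, so it is open.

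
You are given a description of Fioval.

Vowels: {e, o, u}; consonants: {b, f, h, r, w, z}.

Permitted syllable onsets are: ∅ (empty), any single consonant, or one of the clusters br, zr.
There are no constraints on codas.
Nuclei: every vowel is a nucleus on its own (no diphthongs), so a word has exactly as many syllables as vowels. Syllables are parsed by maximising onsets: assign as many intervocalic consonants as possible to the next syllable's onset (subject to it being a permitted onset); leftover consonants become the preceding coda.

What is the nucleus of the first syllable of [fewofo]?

The vowels are e, o, o — 3 nuclei, so 3 syllables.
The first nucleus (vowel 1 from the left) is /e/.

e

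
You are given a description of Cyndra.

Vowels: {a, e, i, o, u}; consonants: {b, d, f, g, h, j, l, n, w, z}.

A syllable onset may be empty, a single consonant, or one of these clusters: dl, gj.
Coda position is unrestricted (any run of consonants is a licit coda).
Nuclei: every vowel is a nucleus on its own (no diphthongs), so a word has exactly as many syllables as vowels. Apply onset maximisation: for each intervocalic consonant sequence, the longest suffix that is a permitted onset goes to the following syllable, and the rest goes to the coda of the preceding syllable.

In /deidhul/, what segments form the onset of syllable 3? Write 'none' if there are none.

Nuclei (vowels): e, i, u → 3 syllables.
σ1/σ2 boundary: nothing intervenes; syllable break is V.V.
σ2/σ3 boundary: cluster /dh/ — the longest permitted-onset suffix is /h/; onset = /h/, preceding coda = /d/.
Result: de.id.hul.
Syllable 3 is /hul/: onset /h/, nucleus /u/, coda /l/.

h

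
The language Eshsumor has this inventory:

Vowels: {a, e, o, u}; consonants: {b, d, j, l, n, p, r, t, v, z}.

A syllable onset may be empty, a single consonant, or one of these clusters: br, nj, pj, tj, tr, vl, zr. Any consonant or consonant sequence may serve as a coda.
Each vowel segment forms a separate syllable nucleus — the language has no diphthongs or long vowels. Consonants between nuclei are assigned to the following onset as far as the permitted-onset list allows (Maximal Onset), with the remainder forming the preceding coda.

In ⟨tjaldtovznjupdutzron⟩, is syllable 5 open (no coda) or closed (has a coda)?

closed

Vowels present: a, o, u, u, o; each is a nucleus, giving 5 syllables.
Between /a/ (V1) and /o/ (V2): /ldt/; trying suffixes from longest down, /t/ is the first permitted one, so coda /ld/ | onset /t/.
Between /o/ (V2) and /u/ (V3): /vznj/; trying suffixes from longest down, /nj/ is the first permitted one, so coda /vz/ | onset /nj/.
Between /u/ (V3) and /u/ (V4): cluster /pd/ — the longest permitted-onset suffix is /d/; onset = /d/, preceding coda = /p/.
Between /u/ (V4) and /o/ (V5): cluster /tzr/ — the longest permitted-onset suffix is /zr/; onset = /zr/, preceding coda = /t/.
So the parse is tjald.tovz.njup.dut.zron.
Syllable 5 is /zron/ with coda /n/, so it is closed.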